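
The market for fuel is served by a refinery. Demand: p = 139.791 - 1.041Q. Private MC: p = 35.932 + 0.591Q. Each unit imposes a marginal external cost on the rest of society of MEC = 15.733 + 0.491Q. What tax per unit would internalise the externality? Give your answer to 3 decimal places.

Social marginal cost = private MC + MEC = 51.665 + 1.082Q.
Set SMC = demand: 51.665 + 1.082Q = 139.791 - 1.041Q → Q* = 41.5101.
The Pigouvian tax equals MEC at Q*: 15.733 + 0.491×41.5101 = 36.1145.

tax = 36.114 per unit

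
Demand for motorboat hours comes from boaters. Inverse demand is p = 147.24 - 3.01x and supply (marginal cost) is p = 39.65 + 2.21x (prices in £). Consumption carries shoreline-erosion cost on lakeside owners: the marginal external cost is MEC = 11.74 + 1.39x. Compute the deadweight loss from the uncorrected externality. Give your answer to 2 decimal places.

Market equilibrium (private): 39.65 + 2.21x = 147.24 - 3.01x → x_m = 20.6111.
Social marginal benefit = demand − MEC = 135.50 - 4.40x.
Set SMB = MC: 135.50 - 4.40x = 39.65 + 2.21x → x* = 14.5008.
The loss is the area between SMB and MC from x* to x_m; with linear curves that's a triangle of height MEC(x_m).
DWL = ½ × 6.1103 × 40.3894 = 123.3957.

DWL = £123.40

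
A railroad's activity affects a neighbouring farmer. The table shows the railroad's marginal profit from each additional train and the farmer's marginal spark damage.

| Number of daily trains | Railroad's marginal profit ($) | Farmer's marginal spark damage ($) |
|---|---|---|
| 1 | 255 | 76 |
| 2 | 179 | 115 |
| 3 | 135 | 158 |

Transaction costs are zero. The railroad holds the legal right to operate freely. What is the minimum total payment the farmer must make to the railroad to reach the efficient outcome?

Left alone the railroad would choose level 3 (marginal profit stays positive).
Efficient level: k* = 2 (marginal profit ≥ marginal spark damage through 2).
The farmer must at least cover the railroad's forgone profit from cutting 3→2: 135 = 135.

$135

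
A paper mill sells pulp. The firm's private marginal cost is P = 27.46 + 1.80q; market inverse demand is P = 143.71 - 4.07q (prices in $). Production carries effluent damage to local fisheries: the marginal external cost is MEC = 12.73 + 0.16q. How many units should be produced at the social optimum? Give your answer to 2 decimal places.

q* = 17.17

Social marginal cost = private MC + MEC = 40.19 + 1.96q.
Set SMC = demand: 40.19 + 1.96q = 143.71 - 4.07q → q* = 17.1675.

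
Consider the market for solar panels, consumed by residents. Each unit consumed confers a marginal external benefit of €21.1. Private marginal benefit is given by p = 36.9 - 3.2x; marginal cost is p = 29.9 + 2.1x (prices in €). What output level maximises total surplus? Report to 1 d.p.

x* = 5.3

Social marginal benefit = demand + MEB = 58.0 - 3.2x.
Set SMB = MC: 58.0 - 3.2x = 29.9 + 2.1x → x* = 5.3019.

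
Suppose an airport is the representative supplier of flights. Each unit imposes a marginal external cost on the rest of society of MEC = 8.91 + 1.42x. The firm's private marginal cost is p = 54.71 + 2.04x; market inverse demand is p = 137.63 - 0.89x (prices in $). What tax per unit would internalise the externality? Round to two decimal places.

tax = $33.07 per unit

Social marginal cost = private MC + MEC = 63.62 + 3.46x.
Set SMC = demand: 63.62 + 3.46x = 137.63 - 0.89x → x* = 17.0138.
The Pigouvian tax equals MEC at x*: 8.91 + 1.42×17.0138 = 33.0696.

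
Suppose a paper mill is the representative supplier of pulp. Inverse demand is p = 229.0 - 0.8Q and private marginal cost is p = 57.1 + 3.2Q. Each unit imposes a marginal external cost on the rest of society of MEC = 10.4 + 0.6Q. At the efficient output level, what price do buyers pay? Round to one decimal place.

P = 200.9

Social marginal cost = private MC + MEC = 67.5 + 3.8Q.
Set SMC = demand: 67.5 + 3.8Q = 229.0 - 0.8Q → Q* = 35.1087.
Consumer price on the demand curve at Q*: 229.0 − 0.8×35.1087 = 200.9130.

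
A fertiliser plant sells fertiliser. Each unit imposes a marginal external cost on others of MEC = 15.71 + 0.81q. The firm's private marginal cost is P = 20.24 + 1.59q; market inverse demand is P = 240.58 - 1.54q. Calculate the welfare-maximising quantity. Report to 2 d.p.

q* = 51.94

Social marginal cost = private MC + MEC = 35.95 + 2.40q.
Set SMC = demand: 35.95 + 2.40q = 240.58 - 1.54q → q* = 51.9365.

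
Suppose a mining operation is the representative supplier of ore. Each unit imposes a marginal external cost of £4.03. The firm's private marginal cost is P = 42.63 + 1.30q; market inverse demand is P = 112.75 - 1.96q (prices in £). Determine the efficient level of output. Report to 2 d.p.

q* = 20.27

Social marginal cost = private MC + MEC = 46.66 + 1.30q.
Set SMC = demand: 46.66 + 1.30q = 112.75 - 1.96q → q* = 20.2730.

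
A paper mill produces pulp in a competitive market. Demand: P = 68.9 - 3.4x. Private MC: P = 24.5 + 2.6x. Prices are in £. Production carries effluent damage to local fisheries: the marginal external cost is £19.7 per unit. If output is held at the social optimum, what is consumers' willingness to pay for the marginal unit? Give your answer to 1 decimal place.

P = £54.9

Social marginal cost = private MC + MEC = 44.2 + 2.6x.
Set SMC = demand: 44.2 + 2.6x = 68.9 - 3.4x → x* = 4.1167.
Consumer price on the demand curve at x*: 68.9 − 3.4×4.1167 = 54.9032.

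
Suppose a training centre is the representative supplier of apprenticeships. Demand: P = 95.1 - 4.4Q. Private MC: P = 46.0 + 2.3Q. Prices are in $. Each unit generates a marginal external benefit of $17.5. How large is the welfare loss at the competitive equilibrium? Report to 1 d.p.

Market equilibrium (private): 46.0 + 2.3Q = 95.1 - 4.4Q → Q_m = 7.3284.
Social marginal cost = private MC − MEB = 28.5 + 2.3Q.
Set SMC = demand: 28.5 + 2.3Q = 95.1 - 4.4Q → Q* = 9.9403.
Between Q* and Q_m the wedge demand − SMC runs linearly from 0 to MEB(Q_m), so the loss is a triangle.
DWL = ½ × 2.6119 × 17.5000 = 22.8541.

DWL = $22.9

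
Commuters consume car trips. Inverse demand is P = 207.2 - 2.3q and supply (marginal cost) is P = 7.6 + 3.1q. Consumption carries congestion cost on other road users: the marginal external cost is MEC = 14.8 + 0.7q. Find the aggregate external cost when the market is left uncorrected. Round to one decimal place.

Market equilibrium (private): 7.6 + 3.1q = 207.2 - 2.3q → q_m = 36.9630.
Total external cost = ∫₀^{q_m} (14.8 + 0.7q) dq = 14.8×36.9630 + ½×0.7×36.9630² = 1025.2446.

1025.2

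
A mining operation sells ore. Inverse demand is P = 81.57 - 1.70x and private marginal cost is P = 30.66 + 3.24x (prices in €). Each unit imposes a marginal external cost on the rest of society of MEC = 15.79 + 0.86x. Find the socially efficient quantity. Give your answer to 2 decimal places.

x* = 6.06

Social marginal cost = private MC + MEC = 46.45 + 4.10x.
Set SMC = demand: 46.45 + 4.10x = 81.57 - 1.70x → x* = 6.0552.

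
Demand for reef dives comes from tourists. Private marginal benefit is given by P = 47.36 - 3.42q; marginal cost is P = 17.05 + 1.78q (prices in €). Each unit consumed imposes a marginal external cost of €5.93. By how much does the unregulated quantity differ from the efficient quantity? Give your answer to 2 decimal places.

Market equilibrium (private): 17.05 + 1.78q = 47.36 - 3.42q → q_m = 5.8288.
Social marginal benefit = demand − MEC = 41.43 - 3.42q.
Set SMB = MC: 41.43 - 3.42q = 17.05 + 1.78q → q* = 4.6885.
Gap = |5.8288 − 4.6885| = 1.1403.

1.14 units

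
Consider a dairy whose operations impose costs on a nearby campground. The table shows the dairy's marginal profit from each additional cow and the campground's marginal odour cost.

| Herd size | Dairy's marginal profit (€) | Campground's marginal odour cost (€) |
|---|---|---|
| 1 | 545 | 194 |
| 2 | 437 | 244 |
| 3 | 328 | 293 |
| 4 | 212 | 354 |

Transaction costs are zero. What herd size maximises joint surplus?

Bargaining reaches the level where marginal profit last exceeds marginal odour cost.
That holds through level 3 (328 ≥ 293) but not at 4 (212 < 354).

3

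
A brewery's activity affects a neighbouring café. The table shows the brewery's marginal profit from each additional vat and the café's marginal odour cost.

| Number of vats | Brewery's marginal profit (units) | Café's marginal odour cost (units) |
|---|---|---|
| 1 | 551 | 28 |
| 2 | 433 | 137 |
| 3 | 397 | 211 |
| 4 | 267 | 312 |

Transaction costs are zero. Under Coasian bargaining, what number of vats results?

3

Bargaining reaches the level where marginal profit last exceeds marginal odour cost.
That holds through level 3 (397 ≥ 211) but not at 4 (267 < 312).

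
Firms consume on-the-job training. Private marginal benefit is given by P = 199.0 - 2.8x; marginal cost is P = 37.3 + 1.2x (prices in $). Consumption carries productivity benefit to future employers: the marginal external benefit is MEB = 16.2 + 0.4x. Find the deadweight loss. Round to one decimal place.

DWL = $145.5

Market equilibrium (private): 37.3 + 1.2x = 199.0 - 2.8x → x_m = 40.4250.
Social marginal benefit = demand + MEB = 215.2 - 2.4x.
Set SMB = MC: 215.2 - 2.4x = 37.3 + 1.2x → x* = 49.4167.
Height of the DWL triangle at x_m is SMB(x_m) − MC(x_m) = MEB(x_m) = 32.3700.
DWL = ½ × 8.9917 × 32.3700 = 145.5307.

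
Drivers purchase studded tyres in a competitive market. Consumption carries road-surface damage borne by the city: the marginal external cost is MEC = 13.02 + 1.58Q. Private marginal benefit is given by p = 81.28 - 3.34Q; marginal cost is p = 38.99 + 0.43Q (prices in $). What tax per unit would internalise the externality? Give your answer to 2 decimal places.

Social marginal benefit = demand − MEC = 68.26 - 4.92Q.
Set SMB = MC: 68.26 - 4.92Q = 38.99 + 0.43Q → Q* = 5.4710.
The Pigouvian tax equals MEC at Q*: 13.02 + 1.58×5.4710 = 21.6642.

tax = $21.66 per unit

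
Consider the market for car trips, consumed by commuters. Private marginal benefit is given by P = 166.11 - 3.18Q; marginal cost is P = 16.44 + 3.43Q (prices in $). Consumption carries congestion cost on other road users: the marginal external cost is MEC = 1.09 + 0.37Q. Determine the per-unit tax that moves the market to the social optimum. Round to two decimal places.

Social marginal benefit = demand − MEC = 165.02 - 3.55Q.
Set SMB = MC: 165.02 - 3.55Q = 16.44 + 3.43Q → Q* = 21.2865.
The Pigouvian tax equals MEC at Q*: 1.09 + 0.37×21.2865 = 8.9660.

tax = $8.97 per unit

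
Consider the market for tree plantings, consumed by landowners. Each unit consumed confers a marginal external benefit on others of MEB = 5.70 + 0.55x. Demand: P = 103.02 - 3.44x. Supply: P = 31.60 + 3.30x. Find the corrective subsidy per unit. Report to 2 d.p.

subsidy = 12.55 per unit

Social marginal benefit = demand + MEB = 108.72 - 2.89x.
Set SMB = MC: 108.72 - 2.89x = 31.60 + 3.30x → x* = 12.4588.
The Pigouvian subsidy equals MEB at x*: 5.70 + 0.55×12.4588 = 12.5523.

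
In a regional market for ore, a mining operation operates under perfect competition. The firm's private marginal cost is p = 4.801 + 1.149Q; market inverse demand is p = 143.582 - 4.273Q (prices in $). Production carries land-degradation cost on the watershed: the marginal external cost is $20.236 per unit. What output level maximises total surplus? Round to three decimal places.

Q* = 21.864

Social marginal cost = private MC + MEC = 25.037 + 1.149Q.
Set SMC = demand: 25.037 + 1.149Q = 143.582 - 4.273Q → Q* = 21.8637.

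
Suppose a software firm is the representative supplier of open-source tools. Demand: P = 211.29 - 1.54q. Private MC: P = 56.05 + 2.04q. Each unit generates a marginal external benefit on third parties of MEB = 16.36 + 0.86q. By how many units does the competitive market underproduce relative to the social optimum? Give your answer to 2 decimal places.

19.73 units

Market equilibrium (private): 56.05 + 2.04q = 211.29 - 1.54q → q_m = 43.3631.
Social marginal cost = private MC − MEB = 39.69 + 1.18q.
Set SMC = demand: 39.69 + 1.18q = 211.29 - 1.54q → q* = 63.0882.
Gap = |43.3631 − 63.0882| = 19.7251.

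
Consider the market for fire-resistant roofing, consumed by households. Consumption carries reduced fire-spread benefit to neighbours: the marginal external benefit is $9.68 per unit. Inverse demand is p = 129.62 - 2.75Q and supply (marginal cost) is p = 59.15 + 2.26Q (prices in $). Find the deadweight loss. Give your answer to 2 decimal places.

Market equilibrium (private): 59.15 + 2.26Q = 129.62 - 2.75Q → Q_m = 14.0659.
Social marginal benefit = demand + MEB = 139.30 - 2.75Q.
Set SMB = MC: 139.30 - 2.75Q = 59.15 + 2.26Q → Q* = 15.9980.
The loss is the area between SMB and MC from Q* to Q_m; with linear curves that's a triangle of height MEB(Q_m).
DWL = ½ × 1.9321 × 9.6800 = 9.3514.

DWL = $9.35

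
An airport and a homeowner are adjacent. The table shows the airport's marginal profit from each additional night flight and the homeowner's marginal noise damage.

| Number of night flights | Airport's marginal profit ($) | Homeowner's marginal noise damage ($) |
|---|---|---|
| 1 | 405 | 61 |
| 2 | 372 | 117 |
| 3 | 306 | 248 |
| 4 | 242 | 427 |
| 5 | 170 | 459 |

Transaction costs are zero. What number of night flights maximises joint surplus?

3

Bargaining reaches the level where marginal profit last exceeds marginal noise damage.
That holds through level 3 (306 ≥ 248) but not at 4 (242 < 427).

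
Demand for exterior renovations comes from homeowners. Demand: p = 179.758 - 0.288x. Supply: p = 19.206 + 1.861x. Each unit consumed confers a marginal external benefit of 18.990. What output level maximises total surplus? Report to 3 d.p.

x* = 83.547

Social marginal benefit = demand + MEB = 198.748 - 0.288x.
Set SMB = MC: 198.748 - 0.288x = 19.206 + 1.861x → x* = 83.5468.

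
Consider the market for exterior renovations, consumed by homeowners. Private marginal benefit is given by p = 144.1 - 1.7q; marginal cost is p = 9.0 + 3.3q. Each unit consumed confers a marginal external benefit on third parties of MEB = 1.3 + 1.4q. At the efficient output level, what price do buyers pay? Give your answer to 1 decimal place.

P = 79.7

Social marginal benefit = demand + MEB = 145.4 - 0.3q.
Set SMB = MC: 145.4 - 0.3q = 9.0 + 3.3q → q* = 37.8889.
Consumer price on the demand curve at q*: 144.1 − 1.7×37.8889 = 79.6889.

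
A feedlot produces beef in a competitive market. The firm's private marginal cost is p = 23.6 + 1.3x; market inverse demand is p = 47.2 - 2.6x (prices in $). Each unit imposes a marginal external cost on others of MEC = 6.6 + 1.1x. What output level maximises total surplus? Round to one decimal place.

Social marginal cost = private MC + MEC = 30.2 + 2.4x.
Set SMC = demand: 30.2 + 2.4x = 47.2 - 2.6x → x* = 3.4000.

x* = 3.4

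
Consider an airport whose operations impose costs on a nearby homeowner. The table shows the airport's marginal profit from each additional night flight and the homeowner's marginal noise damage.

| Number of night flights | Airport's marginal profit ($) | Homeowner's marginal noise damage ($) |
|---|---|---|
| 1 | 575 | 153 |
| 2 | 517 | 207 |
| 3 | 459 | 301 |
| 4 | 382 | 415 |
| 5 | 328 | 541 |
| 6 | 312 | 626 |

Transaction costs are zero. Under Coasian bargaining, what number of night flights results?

3

Bargaining reaches the level where marginal profit last exceeds marginal noise damage.
That holds through level 3 (459 ≥ 301) but not at 4 (382 < 415).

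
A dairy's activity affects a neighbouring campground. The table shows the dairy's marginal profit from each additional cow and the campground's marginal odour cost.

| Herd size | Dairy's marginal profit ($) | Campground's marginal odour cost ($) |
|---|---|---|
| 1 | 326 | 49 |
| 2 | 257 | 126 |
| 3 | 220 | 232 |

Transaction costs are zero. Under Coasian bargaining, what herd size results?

Bargaining reaches the level where marginal profit last exceeds marginal odour cost.
That holds through level 2 (257 ≥ 126) but not at 3 (220 < 232).

2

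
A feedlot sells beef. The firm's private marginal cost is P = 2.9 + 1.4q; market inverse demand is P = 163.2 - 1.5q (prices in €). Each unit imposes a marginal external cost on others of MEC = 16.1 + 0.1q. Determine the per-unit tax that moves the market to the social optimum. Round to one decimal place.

Social marginal cost = private MC + MEC = 19.0 + 1.5q.
Set SMC = demand: 19.0 + 1.5q = 163.2 - 1.5q → q* = 48.0667.
The Pigouvian tax equals MEC at q*: 16.1 + 0.1×48.0667 = 20.9067.

tax = €20.9 per unit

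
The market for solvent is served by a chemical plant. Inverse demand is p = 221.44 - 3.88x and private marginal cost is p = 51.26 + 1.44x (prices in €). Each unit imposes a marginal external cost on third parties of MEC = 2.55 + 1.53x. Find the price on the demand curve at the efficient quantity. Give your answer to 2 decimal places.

P = €126.49

Social marginal cost = private MC + MEC = 53.81 + 2.97x.
Set SMC = demand: 53.81 + 2.97x = 221.44 - 3.88x → x* = 24.4715.
Consumer price on the demand curve at x*: 221.44 − 3.88×24.4715 = 126.4906.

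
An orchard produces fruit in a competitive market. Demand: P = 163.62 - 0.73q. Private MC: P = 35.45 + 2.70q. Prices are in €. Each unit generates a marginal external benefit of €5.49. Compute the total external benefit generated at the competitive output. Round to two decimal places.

Market equilibrium (private): 35.45 + 2.70q = 163.62 - 0.73q → q_m = 37.3673.
Total external benefit = MEB × q_m = 5.49 × 37.3673 = 205.1465.

€205.15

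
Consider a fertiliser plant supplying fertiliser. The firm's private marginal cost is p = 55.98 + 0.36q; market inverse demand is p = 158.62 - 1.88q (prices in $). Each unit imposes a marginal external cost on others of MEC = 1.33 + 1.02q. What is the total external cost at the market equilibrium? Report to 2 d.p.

$1131.74

Market equilibrium (private): 55.98 + 0.36q = 158.62 - 1.88q → q_m = 45.8214.
Total external cost = ∫₀^{q_m} (1.33 + 1.02q) dq = 1.33×45.8214 + ½×1.02×45.8214² = 1131.7388.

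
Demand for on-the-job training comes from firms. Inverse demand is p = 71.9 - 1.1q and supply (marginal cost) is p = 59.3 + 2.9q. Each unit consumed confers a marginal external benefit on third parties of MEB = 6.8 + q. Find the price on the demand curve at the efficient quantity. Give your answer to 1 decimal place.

P = 64.8

Social marginal benefit = demand + MEB = 78.7 - 0.1q.
Set SMB = MC: 78.7 - 0.1q = 59.3 + 2.9q → q* = 6.4667.
Consumer price on the demand curve at q*: 71.9 − 1.1×6.4667 = 64.7866.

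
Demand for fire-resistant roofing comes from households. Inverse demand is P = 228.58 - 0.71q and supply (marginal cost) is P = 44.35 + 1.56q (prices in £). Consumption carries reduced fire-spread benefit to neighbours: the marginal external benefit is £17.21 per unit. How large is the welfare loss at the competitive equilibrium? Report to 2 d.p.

DWL = £65.24

Market equilibrium (private): 44.35 + 1.56q = 228.58 - 0.71q → q_m = 81.1586.
Social marginal benefit = demand + MEB = 245.79 - 0.71q.
Set SMB = MC: 245.79 - 0.71q = 44.35 + 1.56q → q* = 88.7401.
The loss is the area between SMB and MC from q* to q_m; with linear curves that's a triangle of height MEB(q_m).
DWL = ½ × 7.5815 × 17.2100 = 65.2388.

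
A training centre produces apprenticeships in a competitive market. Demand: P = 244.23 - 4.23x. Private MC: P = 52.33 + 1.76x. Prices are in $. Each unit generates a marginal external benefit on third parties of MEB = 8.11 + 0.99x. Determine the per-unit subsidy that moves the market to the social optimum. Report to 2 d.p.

subsidy = $47.71 per unit

Social marginal cost = private MC − MEB = 44.22 + 0.77x.
Set SMC = demand: 44.22 + 0.77x = 244.23 - 4.23x → x* = 40.0020.
The Pigouvian subsidy equals MEB at x*: 8.11 + 0.99×40.0020 = 47.7120.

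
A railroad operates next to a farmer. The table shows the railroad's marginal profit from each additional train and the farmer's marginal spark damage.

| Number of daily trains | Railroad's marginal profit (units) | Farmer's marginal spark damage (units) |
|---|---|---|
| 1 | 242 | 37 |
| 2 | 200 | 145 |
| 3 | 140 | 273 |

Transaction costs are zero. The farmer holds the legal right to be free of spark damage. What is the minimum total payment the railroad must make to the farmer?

182

Efficient level: marginal profit ≥ marginal spark damage through level 2, so k* = 2.
With the farmer holding the right, the railroad must at least compensate total damage at k*: 37 + 145 = 182.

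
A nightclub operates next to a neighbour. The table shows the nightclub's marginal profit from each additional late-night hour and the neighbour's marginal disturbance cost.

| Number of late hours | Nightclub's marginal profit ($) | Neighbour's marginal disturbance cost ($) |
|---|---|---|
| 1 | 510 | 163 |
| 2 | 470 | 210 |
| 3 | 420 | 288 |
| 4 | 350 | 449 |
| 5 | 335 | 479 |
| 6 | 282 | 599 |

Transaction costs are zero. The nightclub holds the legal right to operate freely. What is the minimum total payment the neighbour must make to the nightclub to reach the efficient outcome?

$967

Left alone the nightclub would choose level 6 (marginal profit stays positive).
Efficient level: k* = 3 (marginal profit ≥ marginal disturbance cost through 3).
The neighbour must at least cover the nightclub's forgone profit from cutting 6→3: 350 + 335 + 282 = 967.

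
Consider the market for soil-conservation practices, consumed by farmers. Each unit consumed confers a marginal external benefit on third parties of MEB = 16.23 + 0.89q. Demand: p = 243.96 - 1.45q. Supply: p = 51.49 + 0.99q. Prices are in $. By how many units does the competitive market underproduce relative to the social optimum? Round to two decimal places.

55.76 units

Market equilibrium (private): 51.49 + 0.99q = 243.96 - 1.45q → q_m = 78.8811.
Social marginal benefit = demand + MEB = 260.19 - 0.56q.
Set SMB = MC: 260.19 - 0.56q = 51.49 + 0.99q → q* = 134.6452.
Gap = |78.8811 − 134.6452| = 55.7641.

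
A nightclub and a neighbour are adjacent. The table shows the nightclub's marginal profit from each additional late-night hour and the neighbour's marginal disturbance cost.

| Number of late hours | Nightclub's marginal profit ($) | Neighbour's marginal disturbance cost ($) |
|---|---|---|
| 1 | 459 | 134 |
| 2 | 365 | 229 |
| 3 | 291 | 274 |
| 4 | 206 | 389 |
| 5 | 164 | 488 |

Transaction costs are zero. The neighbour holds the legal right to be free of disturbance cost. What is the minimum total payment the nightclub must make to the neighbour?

Efficient level: marginal profit ≥ marginal disturbance cost through level 3, so k* = 3.
With the neighbour holding the right, the nightclub must at least compensate total damage at k*: 134 + 229 + 274 = 637.

$637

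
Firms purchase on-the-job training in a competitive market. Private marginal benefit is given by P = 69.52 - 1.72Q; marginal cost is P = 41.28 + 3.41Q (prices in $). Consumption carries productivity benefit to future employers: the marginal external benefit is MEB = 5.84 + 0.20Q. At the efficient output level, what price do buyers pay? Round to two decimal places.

P = $57.63

Social marginal benefit = demand + MEB = 75.36 - 1.52Q.
Set SMB = MC: 75.36 - 1.52Q = 41.28 + 3.41Q → Q* = 6.9128.
Consumer price on the demand curve at Q*: 69.52 − 1.72×6.9128 = 57.6300.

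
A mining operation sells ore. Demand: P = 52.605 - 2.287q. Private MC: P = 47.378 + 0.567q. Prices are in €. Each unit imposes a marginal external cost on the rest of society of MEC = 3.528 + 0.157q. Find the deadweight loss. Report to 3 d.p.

Market equilibrium (private): 47.378 + 0.567q = 52.605 - 2.287q → q_m = 1.8315.
Social marginal cost = private MC + MEC = 50.906 + 0.724q.
Set SMC = demand: 50.906 + 0.724q = 52.605 - 2.287q → q* = 0.5643.
Height of the DWL triangle at q_m is SMC(q_m) − demand(q_m) = MEC(q_m) = 3.8155.
DWL = ½ × 1.2672 × 3.8155 = 2.4175.

DWL = €2.418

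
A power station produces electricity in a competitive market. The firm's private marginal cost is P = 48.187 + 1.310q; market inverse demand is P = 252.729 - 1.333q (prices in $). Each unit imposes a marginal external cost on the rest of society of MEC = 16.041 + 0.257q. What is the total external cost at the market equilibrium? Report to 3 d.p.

$2011.030

Market equilibrium (private): 48.187 + 1.310q = 252.729 - 1.333q → q_m = 77.3901.
Total external cost = ∫₀^{q_m} (16.041 + 0.257q) dq = 16.041×77.3901 + ½×0.257×77.3901² = 2011.0303.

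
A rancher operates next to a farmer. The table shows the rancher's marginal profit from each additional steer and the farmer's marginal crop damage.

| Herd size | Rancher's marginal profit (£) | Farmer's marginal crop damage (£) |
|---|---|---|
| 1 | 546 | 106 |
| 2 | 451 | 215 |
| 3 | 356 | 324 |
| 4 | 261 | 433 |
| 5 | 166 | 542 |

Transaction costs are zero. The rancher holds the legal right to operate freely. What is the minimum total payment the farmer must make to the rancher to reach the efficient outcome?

Left alone the rancher would choose level 5 (marginal profit stays positive).
Efficient level: k* = 3 (marginal profit ≥ marginal crop damage through 3).
The farmer must at least cover the rancher's forgone profit from cutting 5→3: 261 + 166 = 427.

£427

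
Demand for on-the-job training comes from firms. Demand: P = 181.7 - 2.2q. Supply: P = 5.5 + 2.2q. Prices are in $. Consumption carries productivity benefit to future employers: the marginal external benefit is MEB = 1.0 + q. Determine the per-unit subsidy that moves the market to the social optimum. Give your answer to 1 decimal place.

Social marginal benefit = demand + MEB = 182.7 - 1.2q.
Set SMB = MC: 182.7 - 1.2q = 5.5 + 2.2q → q* = 52.1176.
The Pigouvian subsidy equals MEB at q*: 1.0 + 1.0×52.1176 = 53.1176.

subsidy = $53.1 per unit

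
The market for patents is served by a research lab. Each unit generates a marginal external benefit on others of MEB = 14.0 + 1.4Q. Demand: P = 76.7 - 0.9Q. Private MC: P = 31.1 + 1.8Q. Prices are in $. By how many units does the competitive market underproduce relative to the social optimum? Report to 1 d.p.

Market equilibrium (private): 31.1 + 1.8Q = 76.7 - 0.9Q → Q_m = 16.8889.
Social marginal cost = private MC − MEB = 17.1 + 0.4Q.
Set SMC = demand: 17.1 + 0.4Q = 76.7 - 0.9Q → Q* = 45.8462.
Gap = |16.8889 − 45.8462| = 28.9573.

29.0 units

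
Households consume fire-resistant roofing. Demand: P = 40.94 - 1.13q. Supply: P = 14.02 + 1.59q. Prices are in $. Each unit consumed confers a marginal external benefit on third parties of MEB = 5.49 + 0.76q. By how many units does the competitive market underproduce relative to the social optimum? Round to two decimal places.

6.64 units

Market equilibrium (private): 14.02 + 1.59q = 40.94 - 1.13q → q_m = 9.8971.
Social marginal benefit = demand + MEB = 46.43 - 0.37q.
Set SMB = MC: 46.43 - 0.37q = 14.02 + 1.59q → q* = 16.5357.
Gap = |9.8971 − 16.5357| = 6.6386.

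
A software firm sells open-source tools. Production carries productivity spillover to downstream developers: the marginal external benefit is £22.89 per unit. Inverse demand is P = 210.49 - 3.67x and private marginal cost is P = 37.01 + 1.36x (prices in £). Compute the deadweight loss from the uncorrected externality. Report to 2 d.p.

Market equilibrium (private): 37.01 + 1.36x = 210.49 - 3.67x → x_m = 34.4891.
Social marginal cost = private MC − MEB = 14.12 + 1.36x.
Set SMC = demand: 14.12 + 1.36x = 210.49 - 3.67x → x* = 39.0398.
The loss is the area between SMC and demand from x* to x_m; with linear curves that's a triangle of height MEB(x_m).
DWL = ½ × 4.5507 × 22.8900 = 52.0828.

DWL = £52.08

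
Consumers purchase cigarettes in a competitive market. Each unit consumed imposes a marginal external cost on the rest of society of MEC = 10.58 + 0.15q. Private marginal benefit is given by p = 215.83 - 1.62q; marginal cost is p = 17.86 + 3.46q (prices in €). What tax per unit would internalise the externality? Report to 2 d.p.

tax = €15.95 per unit

Social marginal benefit = demand − MEC = 205.25 - 1.77q.
Set SMB = MC: 205.25 - 1.77q = 17.86 + 3.46q → q* = 35.8298.
The Pigouvian tax equals MEC at q*: 10.58 + 0.15×35.8298 = 15.9545.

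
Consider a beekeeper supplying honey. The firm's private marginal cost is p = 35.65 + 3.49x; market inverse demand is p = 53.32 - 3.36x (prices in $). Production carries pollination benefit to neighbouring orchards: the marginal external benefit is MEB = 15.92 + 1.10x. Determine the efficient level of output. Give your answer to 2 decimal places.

Social marginal cost = private MC − MEB = 19.73 + 2.39x.
Set SMC = demand: 19.73 + 2.39x = 53.32 - 3.36x → x* = 5.8417.

x* = 5.84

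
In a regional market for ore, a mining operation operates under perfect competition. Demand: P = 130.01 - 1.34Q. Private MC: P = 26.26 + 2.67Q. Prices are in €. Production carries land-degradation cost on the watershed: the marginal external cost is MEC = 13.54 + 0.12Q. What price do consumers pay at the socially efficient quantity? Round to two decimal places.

P = €100.74

Social marginal cost = private MC + MEC = 39.80 + 2.79Q.
Set SMC = demand: 39.80 + 2.79Q = 130.01 - 1.34Q → Q* = 21.8426.
Consumer price on the demand curve at Q*: 130.01 − 1.34×21.8426 = 100.7409.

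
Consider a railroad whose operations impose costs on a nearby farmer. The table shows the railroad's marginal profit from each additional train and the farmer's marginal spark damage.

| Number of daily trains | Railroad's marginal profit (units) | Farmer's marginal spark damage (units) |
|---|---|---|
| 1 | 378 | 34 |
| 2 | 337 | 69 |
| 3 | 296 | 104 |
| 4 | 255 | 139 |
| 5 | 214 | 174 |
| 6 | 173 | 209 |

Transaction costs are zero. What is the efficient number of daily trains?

5

Bargaining reaches the level where marginal profit last exceeds marginal spark damage.
That holds through level 5 (214 ≥ 174) but not at 6 (173 < 209).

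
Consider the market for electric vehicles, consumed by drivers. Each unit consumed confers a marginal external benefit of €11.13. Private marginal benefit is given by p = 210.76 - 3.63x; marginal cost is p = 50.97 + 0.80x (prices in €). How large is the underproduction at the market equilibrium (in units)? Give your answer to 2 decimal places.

2.51 units

Market equilibrium (private): 50.97 + 0.80x = 210.76 - 3.63x → x_m = 36.0700.
Social marginal benefit = demand + MEB = 221.89 - 3.63x.
Set SMB = MC: 221.89 - 3.63x = 50.97 + 0.80x → x* = 38.5824.
Gap = |36.0700 − 38.5824| = 2.5124.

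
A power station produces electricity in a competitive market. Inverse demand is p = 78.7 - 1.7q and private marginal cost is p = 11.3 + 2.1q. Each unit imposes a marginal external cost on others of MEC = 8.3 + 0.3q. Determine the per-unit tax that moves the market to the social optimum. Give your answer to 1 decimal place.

Social marginal cost = private MC + MEC = 19.6 + 2.4q.
Set SMC = demand: 19.6 + 2.4q = 78.7 - 1.7q → q* = 14.4146.
The Pigouvian tax equals MEC at q*: 8.3 + 0.3×14.4146 = 12.6244.

tax = 12.6 per unit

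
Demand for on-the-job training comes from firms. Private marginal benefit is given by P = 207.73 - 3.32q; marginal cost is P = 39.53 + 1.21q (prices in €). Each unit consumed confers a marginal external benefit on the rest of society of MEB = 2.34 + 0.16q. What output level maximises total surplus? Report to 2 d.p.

q* = 39.03

Social marginal benefit = demand + MEB = 210.07 - 3.16q.
Set SMB = MC: 210.07 - 3.16q = 39.53 + 1.21q → q* = 39.0252.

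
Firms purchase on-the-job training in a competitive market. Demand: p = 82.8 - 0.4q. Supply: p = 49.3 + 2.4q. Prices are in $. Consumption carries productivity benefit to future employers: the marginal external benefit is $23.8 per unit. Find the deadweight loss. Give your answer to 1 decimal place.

Market equilibrium (private): 49.3 + 2.4q = 82.8 - 0.4q → q_m = 11.9643.
Social marginal benefit = demand + MEB = 106.6 - 0.4q.
Set SMB = MC: 106.6 - 0.4q = 49.3 + 2.4q → q* = 20.4643.
The welfare-loss triangle has base |q_m − q*| and height MEB(q_m) (the vertical gap between SMB and MC is zero at q* and MEB at q_m).
DWL = ½ × 8.5000 × 23.8000 = 101.1500.

DWL = $101.2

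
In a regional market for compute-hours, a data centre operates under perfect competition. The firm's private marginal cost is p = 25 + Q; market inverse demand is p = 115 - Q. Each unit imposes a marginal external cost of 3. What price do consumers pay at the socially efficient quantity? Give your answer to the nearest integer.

P = 72

Social marginal cost = private MC + MEC = 28 + Q.
Set SMC = demand: 28 + Q = 115 - Q → Q* = 43.5000.
Consumer price on the demand curve at Q*: 115 − 1×43.5000 = 71.5000.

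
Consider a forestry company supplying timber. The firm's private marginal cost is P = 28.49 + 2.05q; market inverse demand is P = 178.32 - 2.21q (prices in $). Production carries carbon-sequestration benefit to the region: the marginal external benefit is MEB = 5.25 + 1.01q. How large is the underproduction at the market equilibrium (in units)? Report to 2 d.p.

12.55 units

Market equilibrium (private): 28.49 + 2.05q = 178.32 - 2.21q → q_m = 35.1714.
Social marginal cost = private MC − MEB = 23.24 + 1.04q.
Set SMC = demand: 23.24 + 1.04q = 178.32 - 2.21q → q* = 47.7169.
Gap = |35.1714 − 47.7169| = 12.5455.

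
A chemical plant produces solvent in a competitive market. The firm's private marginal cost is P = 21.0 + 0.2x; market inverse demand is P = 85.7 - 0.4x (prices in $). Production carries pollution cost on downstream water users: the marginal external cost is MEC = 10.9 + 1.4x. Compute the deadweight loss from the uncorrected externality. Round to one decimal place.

Market equilibrium (private): 21.0 + 0.2x = 85.7 - 0.4x → x_m = 107.8333.
Social marginal cost = private MC + MEC = 31.9 + 1.6x.
Set SMC = demand: 31.9 + 1.6x = 85.7 - 0.4x → x* = 26.9000.
Between x* and x_m the wedge SMC − demand runs linearly from 0 to MEC(x_m), so the loss is a triangle.
DWL = ½ × 80.9333 × 161.8667 = 6550.2031.

DWL = $6550.2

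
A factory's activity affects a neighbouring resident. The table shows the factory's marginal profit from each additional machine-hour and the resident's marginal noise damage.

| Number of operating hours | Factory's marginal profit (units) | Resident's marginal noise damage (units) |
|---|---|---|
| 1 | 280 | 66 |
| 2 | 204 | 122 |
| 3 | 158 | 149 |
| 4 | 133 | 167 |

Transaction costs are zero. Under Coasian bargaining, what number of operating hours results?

3

Bargaining reaches the level where marginal profit last exceeds marginal noise damage.
That holds through level 3 (158 ≥ 149) but not at 4 (133 < 167).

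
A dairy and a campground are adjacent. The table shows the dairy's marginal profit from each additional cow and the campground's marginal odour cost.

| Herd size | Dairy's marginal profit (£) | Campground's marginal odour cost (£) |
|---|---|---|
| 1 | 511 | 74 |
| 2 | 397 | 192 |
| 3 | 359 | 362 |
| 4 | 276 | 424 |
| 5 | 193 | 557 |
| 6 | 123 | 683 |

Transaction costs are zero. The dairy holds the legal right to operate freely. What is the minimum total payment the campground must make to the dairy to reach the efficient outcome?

£951

Left alone the dairy would choose level 6 (marginal profit stays positive).
Efficient level: k* = 2 (marginal profit ≥ marginal odour cost through 2).
The campground must at least cover the dairy's forgone profit from cutting 6→2: 359 + 276 + 193 + 123 = 951.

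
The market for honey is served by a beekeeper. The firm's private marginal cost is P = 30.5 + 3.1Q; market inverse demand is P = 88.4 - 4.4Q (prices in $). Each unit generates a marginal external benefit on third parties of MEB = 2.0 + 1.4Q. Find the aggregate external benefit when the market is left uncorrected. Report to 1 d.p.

$57.2

Market equilibrium (private): 30.5 + 3.1Q = 88.4 - 4.4Q → Q_m = 7.7200.
Total external benefit = ∫₀^{Q_m} (2.0 + 1.4Q) dQ = 2.0×7.7200 + ½×1.4×7.7200² = 57.1589.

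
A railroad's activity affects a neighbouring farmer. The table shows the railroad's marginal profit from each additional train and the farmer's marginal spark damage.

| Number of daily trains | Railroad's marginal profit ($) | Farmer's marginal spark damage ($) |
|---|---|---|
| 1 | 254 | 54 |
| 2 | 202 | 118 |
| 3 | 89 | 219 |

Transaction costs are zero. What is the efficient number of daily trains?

2

Bargaining reaches the level where marginal profit last exceeds marginal spark damage.
That holds through level 2 (202 ≥ 118) but not at 3 (89 < 219).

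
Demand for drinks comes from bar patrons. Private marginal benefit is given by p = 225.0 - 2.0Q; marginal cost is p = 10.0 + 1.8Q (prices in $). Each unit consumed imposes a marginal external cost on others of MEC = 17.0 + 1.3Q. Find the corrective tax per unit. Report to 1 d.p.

tax = $67.5 per unit

Social marginal benefit = demand − MEC = 208.0 - 3.3Q.
Set SMB = MC: 208.0 - 3.3Q = 10.0 + 1.8Q → Q* = 38.8235.
The Pigouvian tax equals MEC at Q*: 17.0 + 1.3×38.8235 = 67.4706.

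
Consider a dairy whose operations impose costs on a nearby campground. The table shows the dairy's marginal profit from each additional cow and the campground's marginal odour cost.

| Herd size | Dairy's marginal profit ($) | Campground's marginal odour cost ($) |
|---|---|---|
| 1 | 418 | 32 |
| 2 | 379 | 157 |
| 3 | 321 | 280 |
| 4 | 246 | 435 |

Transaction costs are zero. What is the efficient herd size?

Bargaining reaches the level where marginal profit last exceeds marginal odour cost.
That holds through level 3 (321 ≥ 280) but not at 4 (246 < 435).

3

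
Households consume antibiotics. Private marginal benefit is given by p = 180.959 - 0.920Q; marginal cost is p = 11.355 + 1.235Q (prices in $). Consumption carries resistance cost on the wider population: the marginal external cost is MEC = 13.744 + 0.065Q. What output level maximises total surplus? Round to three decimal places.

Q* = 70.207

Social marginal benefit = demand − MEC = 167.215 - 0.985Q.
Set SMB = MC: 167.215 - 0.985Q = 11.355 + 1.235Q → Q* = 70.2072.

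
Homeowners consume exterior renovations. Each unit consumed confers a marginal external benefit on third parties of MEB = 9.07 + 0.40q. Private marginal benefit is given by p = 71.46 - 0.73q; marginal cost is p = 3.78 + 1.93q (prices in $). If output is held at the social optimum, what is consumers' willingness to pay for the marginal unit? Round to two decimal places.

Social marginal benefit = demand + MEB = 80.53 - 0.33q.
Set SMB = MC: 80.53 - 0.33q = 3.78 + 1.93q → q* = 33.9602.
Consumer price on the demand curve at q*: 71.46 − 0.73×33.9602 = 46.6691.

P = $46.67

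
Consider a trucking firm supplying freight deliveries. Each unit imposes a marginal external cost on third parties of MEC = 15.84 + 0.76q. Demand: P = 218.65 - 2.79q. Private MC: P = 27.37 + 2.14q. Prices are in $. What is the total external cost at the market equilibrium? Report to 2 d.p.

$1186.62

Market equilibrium (private): 27.37 + 2.14q = 218.65 - 2.79q → q_m = 38.7992.
Total external cost = ∫₀^{q_m} (15.84 + 0.76q) dq = 15.84×38.7992 + ½×0.76×38.7992² = 1186.6229.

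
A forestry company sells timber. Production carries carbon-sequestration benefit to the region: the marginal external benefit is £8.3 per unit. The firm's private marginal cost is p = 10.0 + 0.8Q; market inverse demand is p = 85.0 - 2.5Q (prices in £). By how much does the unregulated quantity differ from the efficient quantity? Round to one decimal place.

2.5 units

Market equilibrium (private): 10.0 + 0.8Q = 85.0 - 2.5Q → Q_m = 22.7273.
Social marginal cost = private MC − MEB = 1.7 + 0.8Q.
Set SMC = demand: 1.7 + 0.8Q = 85.0 - 2.5Q → Q* = 25.2424.
Gap = |22.7273 − 25.2424| = 2.5151.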